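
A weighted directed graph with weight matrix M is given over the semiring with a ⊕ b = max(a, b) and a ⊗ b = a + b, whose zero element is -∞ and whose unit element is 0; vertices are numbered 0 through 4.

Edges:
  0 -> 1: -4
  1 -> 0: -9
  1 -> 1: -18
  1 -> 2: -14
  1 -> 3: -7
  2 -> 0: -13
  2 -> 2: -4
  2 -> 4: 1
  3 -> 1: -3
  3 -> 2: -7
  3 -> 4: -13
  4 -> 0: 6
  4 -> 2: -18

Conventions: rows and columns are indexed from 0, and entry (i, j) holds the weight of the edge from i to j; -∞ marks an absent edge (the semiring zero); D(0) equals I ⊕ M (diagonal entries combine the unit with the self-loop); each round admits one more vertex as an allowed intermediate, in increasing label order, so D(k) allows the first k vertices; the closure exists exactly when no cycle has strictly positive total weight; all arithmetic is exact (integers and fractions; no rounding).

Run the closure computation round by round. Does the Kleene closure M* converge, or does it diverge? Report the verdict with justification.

D(0):
  [0, -4, -∞, -∞, -∞]
  [-9, 0, -14, -7, -∞]
  [-13, -∞, 0, -∞, 1]
  [-∞, -3, -7, 0, -13]
  [6, -∞, -18, -∞, 0]
D(1):
  [0, -4, -∞, -∞, -∞]
  [-9, 0, -14, -7, -∞]
  [-13, -17, 0, -∞, 1]
  [-∞, -3, -7, 0, -13]
  [6, 2, -18, -∞, 0]
D(2):
  [0, -4, -18, -11, -∞]
  [-9, 0, -14, -7, -∞]
  [-13, -17, 0, -24, 1]
  [-12, -3, -7, 0, -13]
  [6, 2, -12, -5, 0]
D(3):
  [0, -4, -18, -11, -17]
  [-9, 0, -14, -7, -13]
  [-13, -17, 0, -24, 1]
  [-12, -3, -7, 0, -6]
  [6, 2, -12, -5, 0]
D(4):
  [0, -4, -18, -11, -17]
  [-9, 0, -14, -7, -13]
  [-13, -17, 0, -24, 1]
  [-12, -3, -7, 0, -6]
  [6, 2, -12, -5, 0]
D(5):
  [0, -4, -18, -11, -17]
  [-7, 0, -14, -7, -13]
  [7, 3, 0, -4, 1]
  [0, -3, -7, 0, -6]
  [6, 2, -12, -5, 0]
Key observation: every diagonal entry stays at the unit through all rounds, so no improving cycle exists.
Answer: CONVERGES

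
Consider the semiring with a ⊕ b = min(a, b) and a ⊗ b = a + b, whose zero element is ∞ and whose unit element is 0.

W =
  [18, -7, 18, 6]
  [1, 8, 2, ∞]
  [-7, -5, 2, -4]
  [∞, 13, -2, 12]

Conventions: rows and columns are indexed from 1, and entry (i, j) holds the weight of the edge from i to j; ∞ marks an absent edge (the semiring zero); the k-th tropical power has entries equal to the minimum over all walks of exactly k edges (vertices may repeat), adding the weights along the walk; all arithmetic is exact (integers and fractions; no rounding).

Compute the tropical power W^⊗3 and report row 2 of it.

W^⊗2:
  [-6, 1, -5, 14]
  [-5, -6, 4, -2]
  [-5, -14, -6, -2]
  [-9, -7, 0, -6]
W^⊗3:
  [-12, -13, -3, -9]
  [-5, -12, -4, 0]
  [-13, -12, -12, -10]
  [-7, -16, -8, -4]
Answer: row 2 of W^⊗3 = [-5, -12, -4, 0]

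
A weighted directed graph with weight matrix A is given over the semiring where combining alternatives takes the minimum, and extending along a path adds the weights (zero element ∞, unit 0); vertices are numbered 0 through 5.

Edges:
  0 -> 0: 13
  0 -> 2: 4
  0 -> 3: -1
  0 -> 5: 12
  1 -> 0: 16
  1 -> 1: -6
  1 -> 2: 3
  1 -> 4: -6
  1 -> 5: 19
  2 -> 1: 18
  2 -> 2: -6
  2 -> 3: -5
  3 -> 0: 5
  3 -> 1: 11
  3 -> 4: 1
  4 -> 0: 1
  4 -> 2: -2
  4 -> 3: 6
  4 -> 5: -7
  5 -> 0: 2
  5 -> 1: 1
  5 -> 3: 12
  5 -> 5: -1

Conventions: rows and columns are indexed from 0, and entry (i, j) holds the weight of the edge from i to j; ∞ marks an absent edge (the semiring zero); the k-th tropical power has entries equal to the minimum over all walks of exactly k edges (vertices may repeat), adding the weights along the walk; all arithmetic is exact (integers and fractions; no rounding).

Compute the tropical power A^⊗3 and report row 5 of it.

A^⊗2:
  [4, 10, -2, -1, 0, 11]
  [-5, -12, -8, -2, -12, -13]
  [0, 6, -12, -11, -4, 37]
  [2, 5, -1, 4, 5, -6]
  [-5, -6, -8, -7, 7, -8]
  [1, -5, 4, 1, -5, -2]
A^⊗3:
  [1, 4, -8, -7, 0, -7]
  [-11, -18, -14, -13, -18, -19]
  [-6, 0, -18, -17, -10, -11]
  [-4, -5, -7, -6, -1, -7]
  [-6, -12, -14, -13, -12, -9]
  [-4, -11, -7, -1, -11, -12]
Answer: row 5 of A^⊗3 = [-4, -11, -7, -1, -11, -12]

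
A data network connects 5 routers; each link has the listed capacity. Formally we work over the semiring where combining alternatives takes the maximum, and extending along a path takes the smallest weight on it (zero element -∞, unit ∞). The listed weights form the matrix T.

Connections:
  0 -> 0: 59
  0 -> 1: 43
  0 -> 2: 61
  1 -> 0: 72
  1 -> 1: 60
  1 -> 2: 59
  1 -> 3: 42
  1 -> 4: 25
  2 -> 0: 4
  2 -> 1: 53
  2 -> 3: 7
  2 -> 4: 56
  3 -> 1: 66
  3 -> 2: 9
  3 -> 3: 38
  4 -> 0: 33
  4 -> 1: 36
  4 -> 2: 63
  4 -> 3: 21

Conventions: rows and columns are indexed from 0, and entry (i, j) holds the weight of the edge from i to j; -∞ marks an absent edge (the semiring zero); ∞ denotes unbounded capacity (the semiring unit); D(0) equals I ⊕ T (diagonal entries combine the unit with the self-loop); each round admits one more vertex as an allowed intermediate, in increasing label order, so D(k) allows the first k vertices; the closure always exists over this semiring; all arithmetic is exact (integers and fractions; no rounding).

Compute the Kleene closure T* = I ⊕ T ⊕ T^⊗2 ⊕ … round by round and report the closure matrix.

D(0):
  [∞, 43, 61, -∞, -∞]
  [72, ∞, 59, 42, 25]
  [4, 53, ∞, 7, 56]
  [-∞, 66, 9, ∞, -∞]
  [33, 36, 63, 21, ∞]
D(1):
  [∞, 43, 61, -∞, -∞]
  [72, ∞, 61, 42, 25]
  [4, 53, ∞, 7, 56]
  [-∞, 66, 9, ∞, -∞]
  [33, 36, 63, 21, ∞]
D(2):
  [∞, 43, 61, 42, 25]
  [72, ∞, 61, 42, 25]
  [53, 53, ∞, 42, 56]
  [66, 66, 61, ∞, 25]
  [36, 36, 63, 36, ∞]
D(3):
  [∞, 53, 61, 42, 56]
  [72, ∞, 61, 42, 56]
  [53, 53, ∞, 42, 56]
  [66, 66, 61, ∞, 56]
  [53, 53, 63, 42, ∞]
D(4):
  [∞, 53, 61, 42, 56]
  [72, ∞, 61, 42, 56]
  [53, 53, ∞, 42, 56]
  [66, 66, 61, ∞, 56]
  [53, 53, 63, 42, ∞]
D(5):
  [∞, 53, 61, 42, 56]
  [72, ∞, 61, 42, 56]
  [53, 53, ∞, 42, 56]
  [66, 66, 61, ∞, 56]
  [53, 53, 63, 42, ∞]
Answer: T* = [[∞, 53, 61, 42, 56], [72, ∞, 61, 42, 56], [53, 53, ∞, 42, 56], [66, 66, 61, ∞, 56], [53, 53, 63, 42, ∞]]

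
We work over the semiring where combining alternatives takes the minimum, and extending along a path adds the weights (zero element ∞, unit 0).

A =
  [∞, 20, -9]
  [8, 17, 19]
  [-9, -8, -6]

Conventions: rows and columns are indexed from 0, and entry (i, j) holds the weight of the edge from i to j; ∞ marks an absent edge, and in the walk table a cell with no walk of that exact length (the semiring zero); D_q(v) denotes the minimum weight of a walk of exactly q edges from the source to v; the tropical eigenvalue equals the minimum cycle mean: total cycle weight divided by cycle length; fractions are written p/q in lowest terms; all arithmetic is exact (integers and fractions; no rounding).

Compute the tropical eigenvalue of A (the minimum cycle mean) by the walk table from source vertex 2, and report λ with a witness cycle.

q=0: [∞, ∞, 0]
q=1: [-9, -8, -6]
q=2: [-15, -14, -18]
q=3: [-27, -26, -24]
Optimal cycle mean attained by: cycle 0->2->0, total (-9) + (-9), length 2.
Answer: λ = -9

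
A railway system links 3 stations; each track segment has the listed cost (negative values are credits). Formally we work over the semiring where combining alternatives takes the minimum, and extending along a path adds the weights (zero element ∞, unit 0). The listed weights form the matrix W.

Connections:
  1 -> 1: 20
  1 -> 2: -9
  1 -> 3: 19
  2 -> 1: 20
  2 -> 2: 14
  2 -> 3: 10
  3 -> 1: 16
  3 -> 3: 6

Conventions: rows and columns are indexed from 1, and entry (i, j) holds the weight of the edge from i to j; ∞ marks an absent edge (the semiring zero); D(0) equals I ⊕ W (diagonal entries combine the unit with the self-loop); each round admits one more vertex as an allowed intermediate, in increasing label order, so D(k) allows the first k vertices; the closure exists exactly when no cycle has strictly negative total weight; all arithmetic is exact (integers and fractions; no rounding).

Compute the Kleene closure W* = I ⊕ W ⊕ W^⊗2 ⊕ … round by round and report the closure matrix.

D(0):
  [0, -9, 19]
  [20, 0, 10]
  [16, ∞, 0]
D(1):
  [0, -9, 19]
  [20, 0, 10]
  [16, 7, 0]
D(2):
  [0, -9, 1]
  [20, 0, 10]
  [16, 7, 0]
D(3):
  [0, -9, 1]
  [20, 0, 10]
  [16, 7, 0]
Answer: W* = [[0, -9, 1], [20, 0, 10], [16, 7, 0]]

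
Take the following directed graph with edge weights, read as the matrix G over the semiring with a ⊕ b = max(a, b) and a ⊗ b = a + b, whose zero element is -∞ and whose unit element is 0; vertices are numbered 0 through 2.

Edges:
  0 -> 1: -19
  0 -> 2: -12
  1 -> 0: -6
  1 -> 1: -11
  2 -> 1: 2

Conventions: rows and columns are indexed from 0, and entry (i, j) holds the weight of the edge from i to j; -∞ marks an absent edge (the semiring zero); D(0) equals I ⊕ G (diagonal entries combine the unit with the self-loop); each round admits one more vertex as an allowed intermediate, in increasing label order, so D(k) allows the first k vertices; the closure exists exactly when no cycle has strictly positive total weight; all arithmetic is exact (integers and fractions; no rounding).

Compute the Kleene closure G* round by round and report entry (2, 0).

D(0):
  [0, -19, -12]
  [-6, 0, -∞]
  [-∞, 2, 0]
D(1):
  [0, -19, -12]
  [-6, 0, -18]
  [-∞, 2, 0]
D(2):
  [0, -19, -12]
  [-6, 0, -18]
  [-4, 2, 0]
D(3):
  [0, -10, -12]
  [-6, 0, -18]
  [-4, 2, 0]
Answer: G*[2][0] = -4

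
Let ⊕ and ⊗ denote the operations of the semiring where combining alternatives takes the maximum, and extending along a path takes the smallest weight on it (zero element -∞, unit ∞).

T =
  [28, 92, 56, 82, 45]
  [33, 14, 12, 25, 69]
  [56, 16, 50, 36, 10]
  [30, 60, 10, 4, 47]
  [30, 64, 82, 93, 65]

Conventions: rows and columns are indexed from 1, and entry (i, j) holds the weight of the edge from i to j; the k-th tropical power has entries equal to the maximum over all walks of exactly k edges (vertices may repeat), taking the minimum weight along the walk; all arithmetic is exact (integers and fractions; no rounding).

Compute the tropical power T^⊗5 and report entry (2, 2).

T^⊗2:
  [56, 60, 50, 45, 69]
  [30, 64, 69, 69, 65]
  [50, 56, 56, 56, 45]
  [33, 47, 47, 47, 60]
  [56, 64, 65, 65, 65]
T^⊗3:
  [50, 64, 69, 69, 65]
  [56, 64, 65, 65, 65]
  [56, 56, 50, 50, 56]
  [47, 60, 60, 60, 60]
  [56, 64, 65, 65, 65]
T^⊗4:
  [56, 64, 65, 65, 65]
  [56, 64, 65, 65, 65]
  [50, 56, 56, 56, 56]
  [56, 60, 60, 60, 60]
  [56, 64, 65, 65, 65]
T^⊗5:
  [56, 64, 65, 65, 65]
  [56, 64, 65, 65, 65]
  [56, 56, 56, 56, 56]
  [56, 60, 60, 60, 60]
  [56, 64, 65, 65, 65]
Key observation: the optimum is the walk 2->5->2->5->5->2, with weight 69 min 64 min 69 min 65 min 64 = 64.
Optimal value attained by: walk 2->5->2->5->5->2.
Answer: (T^⊗5)[2][2] = 64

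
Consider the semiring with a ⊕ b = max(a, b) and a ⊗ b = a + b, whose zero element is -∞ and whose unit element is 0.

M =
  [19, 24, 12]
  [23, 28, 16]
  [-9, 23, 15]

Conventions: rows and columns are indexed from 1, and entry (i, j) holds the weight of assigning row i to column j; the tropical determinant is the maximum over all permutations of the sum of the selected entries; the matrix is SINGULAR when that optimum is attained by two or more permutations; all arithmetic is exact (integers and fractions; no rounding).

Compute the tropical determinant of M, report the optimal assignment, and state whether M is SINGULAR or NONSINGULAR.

σ = (1, 2, 3): 19 + 28 + 15 = 62
σ = (1, 3, 2): 19 + 16 + 23 = 58
σ = (2, 1, 3): 24 + 23 + 15 = 62
σ = (2, 3, 1): 24 + 16 + (-9) = 31
σ = (3, 1, 2): 12 + 23 + 23 = 58
σ = (3, 2, 1): 12 + 28 + (-9) = 31
Optimal value attained by: σ = (1, 2, 3).
Answer: det⊕(M) = 62; verdict: SINGULAR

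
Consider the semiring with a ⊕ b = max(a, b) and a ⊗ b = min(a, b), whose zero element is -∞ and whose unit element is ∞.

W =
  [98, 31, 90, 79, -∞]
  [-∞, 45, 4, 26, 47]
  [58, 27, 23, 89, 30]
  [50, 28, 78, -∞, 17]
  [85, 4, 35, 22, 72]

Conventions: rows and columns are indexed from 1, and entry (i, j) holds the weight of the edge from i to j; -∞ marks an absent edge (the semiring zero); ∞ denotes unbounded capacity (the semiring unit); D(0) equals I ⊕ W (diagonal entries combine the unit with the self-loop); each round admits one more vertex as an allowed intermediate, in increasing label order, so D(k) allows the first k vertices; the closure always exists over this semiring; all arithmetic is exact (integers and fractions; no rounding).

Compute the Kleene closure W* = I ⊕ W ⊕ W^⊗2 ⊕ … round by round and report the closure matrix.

D(0):
  [∞, 31, 90, 79, -∞]
  [-∞, ∞, 4, 26, 47]
  [58, 27, ∞, 89, 30]
  [50, 28, 78, ∞, 17]
  [85, 4, 35, 22, ∞]
D(1):
  [∞, 31, 90, 79, -∞]
  [-∞, ∞, 4, 26, 47]
  [58, 31, ∞, 89, 30]
  [50, 31, 78, ∞, 17]
  [85, 31, 85, 79, ∞]
D(2):
  [∞, 31, 90, 79, 31]
  [-∞, ∞, 4, 26, 47]
  [58, 31, ∞, 89, 31]
  [50, 31, 78, ∞, 31]
  [85, 31, 85, 79, ∞]
D(3):
  [∞, 31, 90, 89, 31]
  [4, ∞, 4, 26, 47]
  [58, 31, ∞, 89, 31]
  [58, 31, 78, ∞, 31]
  [85, 31, 85, 85, ∞]
D(4):
  [∞, 31, 90, 89, 31]
  [26, ∞, 26, 26, 47]
  [58, 31, ∞, 89, 31]
  [58, 31, 78, ∞, 31]
  [85, 31, 85, 85, ∞]
D(5):
  [∞, 31, 90, 89, 31]
  [47, ∞, 47, 47, 47]
  [58, 31, ∞, 89, 31]
  [58, 31, 78, ∞, 31]
  [85, 31, 85, 85, ∞]
Answer: W* = [[∞, 31, 90, 89, 31], [47, ∞, 47, 47, 47], [58, 31, ∞, 89, 31], [58, 31, 78, ∞, 31], [85, 31, 85, 85, ∞]]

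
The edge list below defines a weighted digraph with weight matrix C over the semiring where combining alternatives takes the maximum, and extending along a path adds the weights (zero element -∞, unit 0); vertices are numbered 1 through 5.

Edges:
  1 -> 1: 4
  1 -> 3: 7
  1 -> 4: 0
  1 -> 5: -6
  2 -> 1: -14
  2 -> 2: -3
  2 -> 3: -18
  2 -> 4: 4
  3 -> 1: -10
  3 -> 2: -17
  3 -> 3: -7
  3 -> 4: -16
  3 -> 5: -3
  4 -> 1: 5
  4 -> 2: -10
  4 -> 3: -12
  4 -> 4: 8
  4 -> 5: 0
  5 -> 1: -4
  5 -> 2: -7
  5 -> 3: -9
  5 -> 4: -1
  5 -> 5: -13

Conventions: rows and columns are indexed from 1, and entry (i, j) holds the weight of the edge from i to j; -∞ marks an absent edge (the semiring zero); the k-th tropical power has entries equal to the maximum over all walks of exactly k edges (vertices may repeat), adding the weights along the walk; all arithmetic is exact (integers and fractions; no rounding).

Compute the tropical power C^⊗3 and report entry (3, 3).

C^⊗2:
  [8, -10, 11, 8, 4]
  [9, -6, -7, 12, 4]
  [-6, -10, -3, -4, -10]
  [13, -2, 12, 16, 8]
  [4, -10, 3, 7, -1]
C^⊗3:
  [13, -2, 15, 16, 8]
  [17, 2, 16, 20, 12]
  [1, -13, 1, 4, -4]
  [21, 6, 20, 24, 16]
  [12, -3, 11, 15, 7]
Key observation: the optimum is the walk 3->1->1->3, with weight (-10) + 4 + 7 = 1.
Optimal value attained by: walk 3->1->1->3.
Answer: (C^⊗3)[3][3] = 1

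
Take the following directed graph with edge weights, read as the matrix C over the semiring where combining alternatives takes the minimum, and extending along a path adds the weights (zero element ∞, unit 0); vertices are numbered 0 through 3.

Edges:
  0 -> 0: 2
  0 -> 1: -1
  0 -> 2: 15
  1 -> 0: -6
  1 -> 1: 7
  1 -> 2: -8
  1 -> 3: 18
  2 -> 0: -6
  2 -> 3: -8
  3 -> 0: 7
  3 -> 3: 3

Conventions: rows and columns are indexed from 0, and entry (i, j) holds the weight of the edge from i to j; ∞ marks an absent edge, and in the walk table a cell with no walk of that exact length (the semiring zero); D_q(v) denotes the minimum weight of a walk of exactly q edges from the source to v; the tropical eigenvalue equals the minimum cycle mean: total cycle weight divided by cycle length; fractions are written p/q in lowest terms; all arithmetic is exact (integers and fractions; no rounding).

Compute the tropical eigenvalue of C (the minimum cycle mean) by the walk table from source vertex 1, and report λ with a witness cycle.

q=0: [∞, 0, ∞, ∞]
q=1: [-6, 7, -8, 18]
q=2: [-14, -7, -1, -16]
q=3: [-13, -15, -15, -13]
q=4: [-21, -14, -23, -23]
Optimal cycle mean attained by: cycle 0->1->2->0, total (-1) + (-8) + (-6), length 3.
Answer: λ = -5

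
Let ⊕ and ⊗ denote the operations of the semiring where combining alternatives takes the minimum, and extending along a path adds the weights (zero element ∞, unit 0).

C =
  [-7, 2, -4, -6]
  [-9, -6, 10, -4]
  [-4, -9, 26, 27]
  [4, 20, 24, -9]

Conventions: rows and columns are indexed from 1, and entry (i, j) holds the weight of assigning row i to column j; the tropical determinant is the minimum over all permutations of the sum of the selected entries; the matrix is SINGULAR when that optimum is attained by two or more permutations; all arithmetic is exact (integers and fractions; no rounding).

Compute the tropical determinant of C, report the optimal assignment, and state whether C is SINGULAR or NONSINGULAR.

σ = (1, 2, 3, 4): (-7) + (-6) + 26 + (-9) = 4
σ = (1, 2, 4, 3): (-7) + (-6) + 27 + 24 = 38
σ = (1, 3, 2, 4): (-7) + 10 + (-9) + (-9) = -15
σ = (1, 3, 4, 2): (-7) + 10 + 27 + 20 = 50
σ = (1, 4, 2, 3): (-7) + (-4) + (-9) + 24 = 4
σ = (1, 4, 3, 2): (-7) + (-4) + 26 + 20 = 35
σ = (2, 1, 3, 4): 2 + (-9) + 26 + (-9) = 10
σ = (2, 1, 4, 3): 2 + (-9) + 27 + 24 = 44
σ = (2, 3, 1, 4): 2 + 10 + (-4) + (-9) = -1
σ = (2, 3, 4, 1): 2 + 10 + 27 + 4 = 43
σ = (2, 4, 1, 3): 2 + (-4) + (-4) + 24 = 18
σ = (2, 4, 3, 1): 2 + (-4) + 26 + 4 = 28
σ = (3, 1, 2, 4): (-4) + (-9) + (-9) + (-9) = -31
σ = (3, 1, 4, 2): (-4) + (-9) + 27 + 20 = 34
σ = (3, 2, 1, 4): (-4) + (-6) + (-4) + (-9) = -23
σ = (3, 2, 4, 1): (-4) + (-6) + 27 + 4 = 21
σ = (3, 4, 1, 2): (-4) + (-4) + (-4) + 20 = 8
σ = (3, 4, 2, 1): (-4) + (-4) + (-9) + 4 = -13
σ = (4, 1, 2, 3): (-6) + (-9) + (-9) + 24 = 0
σ = (4, 1, 3, 2): (-6) + (-9) + 26 + 20 = 31
σ = (4, 2, 1, 3): (-6) + (-6) + (-4) + 24 = 8
σ = (4, 2, 3, 1): (-6) + (-6) + 26 + 4 = 18
σ = (4, 3, 1, 2): (-6) + 10 + (-4) + 20 = 20
σ = (4, 3, 2, 1): (-6) + 10 + (-9) + 4 = -1
Optimal value attained by: σ = (3, 1, 2, 4).
Answer: det⊕(C) = -31; verdict: NONSINGULAR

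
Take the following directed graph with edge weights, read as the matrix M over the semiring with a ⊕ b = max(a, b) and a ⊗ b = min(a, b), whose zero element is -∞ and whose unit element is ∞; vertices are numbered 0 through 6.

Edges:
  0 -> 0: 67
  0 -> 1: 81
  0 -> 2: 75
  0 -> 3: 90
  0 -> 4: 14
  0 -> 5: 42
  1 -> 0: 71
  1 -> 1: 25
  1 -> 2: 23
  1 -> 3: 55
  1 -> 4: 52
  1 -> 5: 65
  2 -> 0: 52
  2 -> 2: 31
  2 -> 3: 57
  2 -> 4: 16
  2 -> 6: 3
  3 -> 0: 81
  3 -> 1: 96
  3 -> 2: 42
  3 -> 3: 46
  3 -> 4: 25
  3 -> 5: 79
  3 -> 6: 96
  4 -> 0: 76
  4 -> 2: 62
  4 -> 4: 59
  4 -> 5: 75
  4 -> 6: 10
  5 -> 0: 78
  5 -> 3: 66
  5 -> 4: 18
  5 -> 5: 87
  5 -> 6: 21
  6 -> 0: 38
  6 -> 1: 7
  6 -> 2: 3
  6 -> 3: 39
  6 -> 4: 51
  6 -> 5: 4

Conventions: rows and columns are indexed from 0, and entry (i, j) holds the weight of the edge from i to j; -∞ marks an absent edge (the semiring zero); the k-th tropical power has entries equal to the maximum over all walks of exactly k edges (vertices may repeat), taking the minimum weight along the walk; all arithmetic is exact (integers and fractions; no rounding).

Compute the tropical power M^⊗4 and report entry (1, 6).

M^⊗2:
  [81, 90, 67, 67, 52, 79, 90]
  [67, 71, 71, 71, 52, 65, 55]
  [57, 57, 52, 52, 25, 57, 57]
  [78, 81, 75, 81, 52, 79, 46]
  [75, 76, 75, 76, 59, 75, 21]
  [78, 78, 75, 78, 25, 87, 66]
  [51, 39, 51, 39, 51, 51, 39]
M^⊗3:
  [78, 81, 75, 81, 52, 79, 67]
  [71, 71, 67, 67, 52, 71, 71]
  [57, 57, 57, 57, 52, 57, 52]
  [81, 81, 75, 78, 52, 79, 81]
  [76, 76, 75, 75, 59, 76, 76]
  [78, 78, 75, 78, 52, 87, 78]
  [51, 51, 51, 51, 51, 51, 39]
M^⊗4:
  [81, 81, 75, 78, 52, 79, 81]
  [71, 71, 71, 71, 52, 71, 67]
  [57, 57, 57, 57, 52, 57, 57]
  [78, 81, 75, 81, 52, 79, 78]
  [76, 76, 75, 76, 59, 76, 75]
  [78, 78, 75, 78, 52, 87, 78]
  [51, 51, 51, 51, 51, 51, 51]
Key observation: the optimum is the walk 1->0->0->3->6, with weight 71 min 67 min 90 min 96 = 67.
Optimal value attained by: walk 1->0->0->3->6.
Answer: (M^⊗4)[1][6] = 67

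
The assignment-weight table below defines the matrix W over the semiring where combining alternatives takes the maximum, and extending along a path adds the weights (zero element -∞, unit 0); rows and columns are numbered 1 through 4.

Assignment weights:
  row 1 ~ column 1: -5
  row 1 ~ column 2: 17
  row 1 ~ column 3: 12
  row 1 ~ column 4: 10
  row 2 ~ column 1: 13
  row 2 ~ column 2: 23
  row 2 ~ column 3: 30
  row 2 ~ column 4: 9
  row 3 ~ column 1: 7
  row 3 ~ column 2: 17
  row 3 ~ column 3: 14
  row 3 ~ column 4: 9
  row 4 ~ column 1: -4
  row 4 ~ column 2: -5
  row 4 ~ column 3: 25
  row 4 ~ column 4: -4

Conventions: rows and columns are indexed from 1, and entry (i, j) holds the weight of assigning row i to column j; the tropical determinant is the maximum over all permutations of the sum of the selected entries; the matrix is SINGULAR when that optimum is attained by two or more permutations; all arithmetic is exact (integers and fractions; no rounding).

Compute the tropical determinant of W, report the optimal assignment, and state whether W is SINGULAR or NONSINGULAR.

σ = (1, 2, 3, 4): (-5) + 23 + 14 + (-4) = 28
σ = (1, 2, 4, 3): (-5) + 23 + 9 + 25 = 52
σ = (1, 3, 2, 4): (-5) + 30 + 17 + (-4) = 38
σ = (1, 3, 4, 2): (-5) + 30 + 9 + (-5) = 29
σ = (1, 4, 2, 3): (-5) + 9 + 17 + 25 = 46
σ = (1, 4, 3, 2): (-5) + 9 + 14 + (-5) = 13
σ = (2, 1, 3, 4): 17 + 13 + 14 + (-4) = 40
σ = (2, 1, 4, 3): 17 + 13 + 9 + 25 = 64
σ = (2, 3, 1, 4): 17 + 30 + 7 + (-4) = 50
σ = (2, 3, 4, 1): 17 + 30 + 9 + (-4) = 52
σ = (2, 4, 1, 3): 17 + 9 + 7 + 25 = 58
σ = (2, 4, 3, 1): 17 + 9 + 14 + (-4) = 36
σ = (3, 1, 2, 4): 12 + 13 + 17 + (-4) = 38
σ = (3, 1, 4, 2): 12 + 13 + 9 + (-5) = 29
σ = (3, 2, 1, 4): 12 + 23 + 7 + (-4) = 38
σ = (3, 2, 4, 1): 12 + 23 + 9 + (-4) = 40
σ = (3, 4, 1, 2): 12 + 9 + 7 + (-5) = 23
σ = (3, 4, 2, 1): 12 + 9 + 17 + (-4) = 34
σ = (4, 1, 2, 3): 10 + 13 + 17 + 25 = 65
σ = (4, 1, 3, 2): 10 + 13 + 14 + (-5) = 32
σ = (4, 2, 1, 3): 10 + 23 + 7 + 25 = 65
σ = (4, 2, 3, 1): 10 + 23 + 14 + (-4) = 43
σ = (4, 3, 1, 2): 10 + 30 + 7 + (-5) = 42
σ = (4, 3, 2, 1): 10 + 30 + 17 + (-4) = 53
Optimal value attained by: σ = (4, 1, 2, 3).
Answer: det⊕(W) = 65; verdict: SINGULAR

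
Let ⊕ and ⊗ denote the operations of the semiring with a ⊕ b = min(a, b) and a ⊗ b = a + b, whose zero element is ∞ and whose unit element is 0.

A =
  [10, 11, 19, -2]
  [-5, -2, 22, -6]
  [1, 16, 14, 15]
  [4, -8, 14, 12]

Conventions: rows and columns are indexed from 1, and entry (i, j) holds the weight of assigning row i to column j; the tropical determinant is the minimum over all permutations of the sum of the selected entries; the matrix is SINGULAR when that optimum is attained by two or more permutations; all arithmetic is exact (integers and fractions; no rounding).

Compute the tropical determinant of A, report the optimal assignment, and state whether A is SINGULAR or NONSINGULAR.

σ = (1, 2, 3, 4): 10 + (-2) + 14 + 12 = 34
σ = (1, 2, 4, 3): 10 + (-2) + 15 + 14 = 37
σ = (1, 3, 2, 4): 10 + 22 + 16 + 12 = 60
σ = (1, 3, 4, 2): 10 + 22 + 15 + (-8) = 39
σ = (1, 4, 2, 3): 10 + (-6) + 16 + 14 = 34
σ = (1, 4, 3, 2): 10 + (-6) + 14 + (-8) = 10
σ = (2, 1, 3, 4): 11 + (-5) + 14 + 12 = 32
σ = (2, 1, 4, 3): 11 + (-5) + 15 + 14 = 35
σ = (2, 3, 1, 4): 11 + 22 + 1 + 12 = 46
σ = (2, 3, 4, 1): 11 + 22 + 15 + 4 = 52
σ = (2, 4, 1, 3): 11 + (-6) + 1 + 14 = 20
σ = (2, 4, 3, 1): 11 + (-6) + 14 + 4 = 23
σ = (3, 1, 2, 4): 19 + (-5) + 16 + 12 = 42
σ = (3, 1, 4, 2): 19 + (-5) + 15 + (-8) = 21
σ = (3, 2, 1, 4): 19 + (-2) + 1 + 12 = 30
σ = (3, 2, 4, 1): 19 + (-2) + 15 + 4 = 36
σ = (3, 4, 1, 2): 19 + (-6) + 1 + (-8) = 6
σ = (3, 4, 2, 1): 19 + (-6) + 16 + 4 = 33
σ = (4, 1, 2, 3): (-2) + (-5) + 16 + 14 = 23
σ = (4, 1, 3, 2): (-2) + (-5) + 14 + (-8) = -1
σ = (4, 2, 1, 3): (-2) + (-2) + 1 + 14 = 11
σ = (4, 2, 3, 1): (-2) + (-2) + 14 + 4 = 14
σ = (4, 3, 1, 2): (-2) + 22 + 1 + (-8) = 13
σ = (4, 3, 2, 1): (-2) + 22 + 16 + 4 = 40
Optimal value attained by: σ = (4, 1, 3, 2).
Answer: det⊕(A) = -1; verdict: NONSINGULAR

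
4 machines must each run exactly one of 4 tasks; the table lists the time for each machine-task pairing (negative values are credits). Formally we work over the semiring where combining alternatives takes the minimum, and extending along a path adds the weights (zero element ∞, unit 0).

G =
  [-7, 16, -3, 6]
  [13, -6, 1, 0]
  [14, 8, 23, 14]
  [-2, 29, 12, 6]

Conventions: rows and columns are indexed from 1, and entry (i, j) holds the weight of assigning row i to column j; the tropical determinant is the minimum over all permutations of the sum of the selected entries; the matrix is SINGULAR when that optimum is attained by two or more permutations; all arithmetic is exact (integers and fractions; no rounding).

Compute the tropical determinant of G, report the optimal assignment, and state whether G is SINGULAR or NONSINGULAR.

σ = (1, 2, 3, 4): (-7) + (-6) + 23 + 6 = 16
σ = (1, 2, 4, 3): (-7) + (-6) + 14 + 12 = 13
σ = (1, 3, 2, 4): (-7) + 1 + 8 + 6 = 8
σ = (1, 3, 4, 2): (-7) + 1 + 14 + 29 = 37
σ = (1, 4, 2, 3): (-7) + 0 + 8 + 12 = 13
σ = (1, 4, 3, 2): (-7) + 0 + 23 + 29 = 45
σ = (2, 1, 3, 4): 16 + 13 + 23 + 6 = 58
σ = (2, 1, 4, 3): 16 + 13 + 14 + 12 = 55
σ = (2, 3, 1, 4): 16 + 1 + 14 + 6 = 37
σ = (2, 3, 4, 1): 16 + 1 + 14 + (-2) = 29
σ = (2, 4, 1, 3): 16 + 0 + 14 + 12 = 42
σ = (2, 4, 3, 1): 16 + 0 + 23 + (-2) = 37
σ = (3, 1, 2, 4): (-3) + 13 + 8 + 6 = 24
σ = (3, 1, 4, 2): (-3) + 13 + 14 + 29 = 53
σ = (3, 2, 1, 4): (-3) + (-6) + 14 + 6 = 11
σ = (3, 2, 4, 1): (-3) + (-6) + 14 + (-2) = 3
σ = (3, 4, 1, 2): (-3) + 0 + 14 + 29 = 40
σ = (3, 4, 2, 1): (-3) + 0 + 8 + (-2) = 3
σ = (4, 1, 2, 3): 6 + 13 + 8 + 12 = 39
σ = (4, 1, 3, 2): 6 + 13 + 23 + 29 = 71
σ = (4, 2, 1, 3): 6 + (-6) + 14 + 12 = 26
σ = (4, 2, 3, 1): 6 + (-6) + 23 + (-2) = 21
σ = (4, 3, 1, 2): 6 + 1 + 14 + 29 = 50
σ = (4, 3, 2, 1): 6 + 1 + 8 + (-2) = 13
Optimal value attained by: σ = (3, 2, 4, 1).
Answer: det⊕(G) = 3; verdict: SINGULAR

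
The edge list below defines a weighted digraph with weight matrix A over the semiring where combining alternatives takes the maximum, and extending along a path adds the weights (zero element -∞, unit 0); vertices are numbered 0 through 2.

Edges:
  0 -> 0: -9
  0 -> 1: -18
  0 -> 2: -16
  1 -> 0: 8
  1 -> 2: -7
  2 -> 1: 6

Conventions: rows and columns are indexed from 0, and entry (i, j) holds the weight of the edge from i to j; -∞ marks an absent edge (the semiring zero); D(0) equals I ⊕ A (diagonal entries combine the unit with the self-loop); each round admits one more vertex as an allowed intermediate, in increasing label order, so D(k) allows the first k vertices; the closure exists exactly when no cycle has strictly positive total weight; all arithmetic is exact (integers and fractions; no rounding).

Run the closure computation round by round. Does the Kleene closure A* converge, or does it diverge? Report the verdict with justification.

D(0):
  [0, -18, -16]
  [8, 0, -7]
  [-∞, 6, 0]
D(1):
  [0, -18, -16]
  [8, 0, -7]
  [-∞, 6, 0]
D(2):
  [0, -18, -16]
  [8, 0, -7]
  [14, 6, 0]
D(3):
  [0, -10, -16]
  [8, 0, -7]
  [14, 6, 0]
Key observation: every diagonal entry stays at the unit through all rounds, so no improving cycle exists.
Answer: CONVERGES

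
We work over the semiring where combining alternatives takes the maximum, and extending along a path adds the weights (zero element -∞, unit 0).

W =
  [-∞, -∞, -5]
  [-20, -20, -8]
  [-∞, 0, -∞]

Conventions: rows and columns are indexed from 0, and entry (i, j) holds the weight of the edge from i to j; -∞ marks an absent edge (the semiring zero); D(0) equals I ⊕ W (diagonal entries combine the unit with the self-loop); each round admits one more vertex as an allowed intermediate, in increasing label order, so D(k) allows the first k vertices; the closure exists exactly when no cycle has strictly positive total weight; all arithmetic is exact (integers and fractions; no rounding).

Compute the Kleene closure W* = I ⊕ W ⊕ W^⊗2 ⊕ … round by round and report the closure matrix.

D(0):
  [0, -∞, -5]
  [-20, 0, -8]
  [-∞, 0, 0]
D(1):
  [0, -∞, -5]
  [-20, 0, -8]
  [-∞, 0, 0]
D(2):
  [0, -∞, -5]
  [-20, 0, -8]
  [-20, 0, 0]
D(3):
  [0, -5, -5]
  [-20, 0, -8]
  [-20, 0, 0]
Answer: W* = [[0, -5, -5], [-20, 0, -8], [-20, 0, 0]]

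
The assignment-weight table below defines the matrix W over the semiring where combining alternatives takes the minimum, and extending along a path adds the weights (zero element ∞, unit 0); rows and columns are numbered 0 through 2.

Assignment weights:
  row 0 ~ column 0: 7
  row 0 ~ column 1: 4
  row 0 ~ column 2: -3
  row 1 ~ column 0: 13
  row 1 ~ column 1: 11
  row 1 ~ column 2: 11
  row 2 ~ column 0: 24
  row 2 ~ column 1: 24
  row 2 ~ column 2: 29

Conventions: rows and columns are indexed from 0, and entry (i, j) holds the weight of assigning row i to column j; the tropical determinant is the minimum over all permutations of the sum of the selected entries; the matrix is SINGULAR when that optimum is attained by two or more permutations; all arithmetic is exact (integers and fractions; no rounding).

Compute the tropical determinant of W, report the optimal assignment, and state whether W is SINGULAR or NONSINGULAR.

σ = (0, 1, 2): 7 + 11 + 29 = 47
σ = (0, 2, 1): 7 + 11 + 24 = 42
σ = (1, 0, 2): 4 + 13 + 29 = 46
σ = (1, 2, 0): 4 + 11 + 24 = 39
σ = (2, 0, 1): (-3) + 13 + 24 = 34
σ = (2, 1, 0): (-3) + 11 + 24 = 32
Optimal value attained by: σ = (2, 1, 0).
Answer: det⊕(W) = 32; verdict: NONSINGULAR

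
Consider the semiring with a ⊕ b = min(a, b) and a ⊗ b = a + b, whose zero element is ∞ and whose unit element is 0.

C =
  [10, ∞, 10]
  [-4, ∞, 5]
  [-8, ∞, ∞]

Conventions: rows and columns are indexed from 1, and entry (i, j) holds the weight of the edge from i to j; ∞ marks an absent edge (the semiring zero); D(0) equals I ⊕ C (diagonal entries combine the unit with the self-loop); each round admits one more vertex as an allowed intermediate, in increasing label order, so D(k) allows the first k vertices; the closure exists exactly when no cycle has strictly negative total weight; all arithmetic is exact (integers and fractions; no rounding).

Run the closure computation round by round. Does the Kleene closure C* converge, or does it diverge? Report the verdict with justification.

D(0):
  [0, ∞, 10]
  [-4, 0, 5]
  [-8, ∞, 0]
D(1):
  [0, ∞, 10]
  [-4, 0, 5]
  [-8, ∞, 0]
D(2):
  [0, ∞, 10]
  [-4, 0, 5]
  [-8, ∞, 0]
D(3):
  [0, ∞, 10]
  [-4, 0, 5]
  [-8, ∞, 0]
Key observation: every diagonal entry stays at the unit through all rounds, so no improving cycle exists.
Answer: CONVERGES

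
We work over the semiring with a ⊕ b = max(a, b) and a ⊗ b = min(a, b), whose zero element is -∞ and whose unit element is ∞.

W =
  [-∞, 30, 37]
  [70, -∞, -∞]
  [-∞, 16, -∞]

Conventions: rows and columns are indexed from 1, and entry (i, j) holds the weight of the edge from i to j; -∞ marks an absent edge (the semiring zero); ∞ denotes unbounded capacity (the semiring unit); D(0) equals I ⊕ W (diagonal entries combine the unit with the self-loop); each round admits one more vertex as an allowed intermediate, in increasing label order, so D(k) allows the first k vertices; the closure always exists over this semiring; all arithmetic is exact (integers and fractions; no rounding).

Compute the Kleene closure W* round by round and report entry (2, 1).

D(0):
  [∞, 30, 37]
  [70, ∞, -∞]
  [-∞, 16, ∞]
D(1):
  [∞, 30, 37]
  [70, ∞, 37]
  [-∞, 16, ∞]
D(2):
  [∞, 30, 37]
  [70, ∞, 37]
  [16, 16, ∞]
D(3):
  [∞, 30, 37]
  [70, ∞, 37]
  [16, 16, ∞]
Answer: W*[2][1] = 70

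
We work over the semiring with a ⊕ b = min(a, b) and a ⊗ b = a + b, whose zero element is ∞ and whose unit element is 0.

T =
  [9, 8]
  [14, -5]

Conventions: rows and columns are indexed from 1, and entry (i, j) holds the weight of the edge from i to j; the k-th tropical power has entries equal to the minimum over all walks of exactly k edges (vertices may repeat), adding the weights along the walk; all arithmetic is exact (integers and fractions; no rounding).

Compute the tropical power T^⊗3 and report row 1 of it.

T^⊗2:
  [18, 3]
  [9, -10]
T^⊗3:
  [17, -2]
  [4, -15]
Answer: row 1 of T^⊗3 = [17, -2]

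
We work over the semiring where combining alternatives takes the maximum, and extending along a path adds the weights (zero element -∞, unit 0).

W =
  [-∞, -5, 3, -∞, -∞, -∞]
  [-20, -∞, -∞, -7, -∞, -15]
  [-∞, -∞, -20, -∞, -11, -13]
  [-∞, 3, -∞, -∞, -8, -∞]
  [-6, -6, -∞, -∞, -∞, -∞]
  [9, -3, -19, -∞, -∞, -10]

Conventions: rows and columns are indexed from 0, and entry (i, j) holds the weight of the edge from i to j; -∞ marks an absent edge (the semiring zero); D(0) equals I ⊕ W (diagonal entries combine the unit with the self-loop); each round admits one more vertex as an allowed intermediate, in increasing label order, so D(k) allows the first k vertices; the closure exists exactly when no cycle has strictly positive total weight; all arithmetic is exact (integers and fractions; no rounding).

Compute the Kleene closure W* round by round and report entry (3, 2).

D(0):
  [0, -5, 3, -∞, -∞, -∞]
  [-20, 0, -∞, -7, -∞, -15]
  [-∞, -∞, 0, -∞, -11, -13]
  [-∞, 3, -∞, 0, -8, -∞]
  [-6, -6, -∞, -∞, 0, -∞]
  [9, -3, -19, -∞, -∞, 0]
D(1):
  [0, -5, 3, -∞, -∞, -∞]
  [-20, 0, -17, -7, -∞, -15]
  [-∞, -∞, 0, -∞, -11, -13]
  [-∞, 3, -∞, 0, -8, -∞]
  [-6, -6, -3, -∞, 0, -∞]
  [9, 4, 12, -∞, -∞, 0]
D(2):
  [0, -5, 3, -12, -∞, -20]
  [-20, 0, -17, -7, -∞, -15]
  [-∞, -∞, 0, -∞, -11, -13]
  [-17, 3, -14, 0, -8, -12]
  [-6, -6, -3, -13, 0, -21]
  [9, 4, 12, -3, -∞, 0]
D(3):
  [0, -5, 3, -12, -8, -10]
  [-20, 0, -17, -7, -28, -15]
  [-∞, -∞, 0, -∞, -11, -13]
  [-17, 3, -14, 0, -8, -12]
  [-6, -6, -3, -13, 0, -16]
  [9, 4, 12, -3, 1, 0]
D(4):
  [0, -5, 3, -12, -8, -10]
  [-20, 0, -17, -7, -15, -15]
  [-∞, -∞, 0, -∞, -11, -13]
  [-17, 3, -14, 0, -8, -12]
  [-6, -6, -3, -13, 0, -16]
  [9, 4, 12, -3, 1, 0]
D(5):
  [0, -5, 3, -12, -8, -10]
  [-20, 0, -17, -7, -15, -15]
  [-17, -17, 0, -24, -11, -13]
  [-14, 3, -11, 0, -8, -12]
  [-6, -6, -3, -13, 0, -16]
  [9, 4, 12, -3, 1, 0]
D(6):
  [0, -5, 3, -12, -8, -10]
  [-6, 0, -3, -7, -14, -15]
  [-4, -9, 0, -16, -11, -13]
  [-3, 3, 0, 0, -8, -12]
  [-6, -6, -3, -13, 0, -16]
  [9, 4, 12, -3, 1, 0]
Answer: W*[3][2] = 0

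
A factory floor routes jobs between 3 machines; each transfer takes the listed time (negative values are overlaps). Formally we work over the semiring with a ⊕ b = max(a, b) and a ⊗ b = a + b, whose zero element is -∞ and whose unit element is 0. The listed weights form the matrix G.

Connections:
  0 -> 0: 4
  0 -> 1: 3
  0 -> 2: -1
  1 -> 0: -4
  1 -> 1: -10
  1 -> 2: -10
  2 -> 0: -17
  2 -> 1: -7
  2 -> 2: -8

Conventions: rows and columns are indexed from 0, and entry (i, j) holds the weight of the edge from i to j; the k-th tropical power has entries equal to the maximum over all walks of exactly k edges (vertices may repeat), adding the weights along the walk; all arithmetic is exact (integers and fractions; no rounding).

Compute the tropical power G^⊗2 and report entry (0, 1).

G^⊗2:
  [8, 7, 3]
  [0, -1, -5]
  [-11, -14, -16]
Key observation: the optimum is the walk 0->0->1, with weight 4 + 3 = 7.
Optimal value attained by: walk 0->0->1.
Answer: (G^⊗2)[0][1] = 7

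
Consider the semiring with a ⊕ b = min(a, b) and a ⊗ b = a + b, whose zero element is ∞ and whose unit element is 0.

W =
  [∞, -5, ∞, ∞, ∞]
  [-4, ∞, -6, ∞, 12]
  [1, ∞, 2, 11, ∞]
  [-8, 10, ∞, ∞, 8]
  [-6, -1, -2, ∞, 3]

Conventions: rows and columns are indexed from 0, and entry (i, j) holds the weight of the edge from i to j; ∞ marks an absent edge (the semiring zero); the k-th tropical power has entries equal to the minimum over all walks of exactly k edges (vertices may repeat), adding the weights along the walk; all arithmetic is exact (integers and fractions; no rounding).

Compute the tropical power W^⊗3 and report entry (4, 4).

W^⊗2:
  [-9, ∞, -11, ∞, 7]
  [-5, -9, -4, 5, 15]
  [3, -4, 4, 13, 19]
  [2, -13, 4, ∞, 11]
  [-5, -11, -7, 9, 6]
W^⊗3:
  [-10, -14, -9, 0, 10]
  [-13, -10, -15, 7, 3]
  [-8, -2, -10, 15, 8]
  [-17, -3, -19, 15, -1]
  [-15, -10, -17, 4, 1]
Key observation: the optimum is the walk 4->0->1->4, with weight (-6) + (-5) + 12 = 1.
Optimal value attained by: walk 4->0->1->4.
Answer: (W^⊗3)[4][4] = 1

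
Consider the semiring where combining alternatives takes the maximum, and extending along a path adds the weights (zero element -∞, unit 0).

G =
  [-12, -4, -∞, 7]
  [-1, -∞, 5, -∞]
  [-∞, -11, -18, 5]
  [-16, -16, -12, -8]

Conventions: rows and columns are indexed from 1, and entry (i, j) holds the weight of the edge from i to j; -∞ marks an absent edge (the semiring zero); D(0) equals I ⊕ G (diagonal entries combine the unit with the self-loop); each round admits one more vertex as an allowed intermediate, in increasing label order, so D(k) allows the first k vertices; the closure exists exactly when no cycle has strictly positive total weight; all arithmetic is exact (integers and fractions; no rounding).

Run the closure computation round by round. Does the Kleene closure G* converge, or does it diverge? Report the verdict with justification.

D(0):
  [0, -4, -∞, 7]
  [-1, 0, 5, -∞]
  [-∞, -11, 0, 5]
  [-16, -16, -12, 0]
D(1):
  [0, -4, -∞, 7]
  [-1, 0, 5, 6]
  [-∞, -11, 0, 5]
  [-16, -16, -12, 0]
D(2):
  [0, -4, 1, 7]
  [-1, 0, 5, 6]
  [-12, -11, 0, 5]
  [-16, -16, -11, 0]
D(3):
  [0, -4, 1, 7]
  [-1, 0, 5, 10]
  [-12, -11, 0, 5]
  [-16, -16, -11, 0]
D(4):
  [0, -4, 1, 7]
  [-1, 0, 5, 10]
  [-11, -11, 0, 5]
  [-16, -16, -11, 0]
Key observation: every diagonal entry stays at the unit through all rounds, so no improving cycle exists.
Answer: CONVERGES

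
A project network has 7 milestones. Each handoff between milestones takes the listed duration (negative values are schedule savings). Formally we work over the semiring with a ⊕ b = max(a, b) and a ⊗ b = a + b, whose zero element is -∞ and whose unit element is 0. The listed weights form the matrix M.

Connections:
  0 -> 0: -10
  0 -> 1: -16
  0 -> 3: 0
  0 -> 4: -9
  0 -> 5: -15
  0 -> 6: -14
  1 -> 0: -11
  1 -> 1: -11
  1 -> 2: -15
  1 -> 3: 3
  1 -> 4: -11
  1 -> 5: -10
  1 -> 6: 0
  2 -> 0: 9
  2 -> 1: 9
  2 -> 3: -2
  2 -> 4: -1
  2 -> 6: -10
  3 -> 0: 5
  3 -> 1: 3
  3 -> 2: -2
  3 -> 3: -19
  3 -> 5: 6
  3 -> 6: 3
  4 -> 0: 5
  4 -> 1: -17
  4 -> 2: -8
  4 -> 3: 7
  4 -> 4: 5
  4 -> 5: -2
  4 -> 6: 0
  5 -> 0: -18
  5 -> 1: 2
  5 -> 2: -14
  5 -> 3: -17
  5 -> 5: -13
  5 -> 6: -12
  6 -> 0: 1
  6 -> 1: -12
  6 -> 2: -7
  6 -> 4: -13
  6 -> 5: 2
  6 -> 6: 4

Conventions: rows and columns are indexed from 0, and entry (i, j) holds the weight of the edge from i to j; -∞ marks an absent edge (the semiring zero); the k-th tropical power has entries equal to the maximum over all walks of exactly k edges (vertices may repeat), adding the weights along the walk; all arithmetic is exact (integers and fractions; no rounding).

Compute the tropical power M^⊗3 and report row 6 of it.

M^⊗2:
  [5, 3, -2, -2, -4, 6, 3]
  [8, 6, 1, -4, -6, 9, 6]
  [4, 1, -4, 12, 4, 4, 9]
  [7, 8, -4, 6, -3, 5, 7]
  [12, 10, 5, 12, 10, 13, 10]
  [-5, -5, -13, 5, -9, -8, 2]
  [5, 4, -3, 1, -8, 6, 8]
M^⊗3:
  [7, 8, -4, 6, 1, 5, 7]
  [10, 11, -1, 9, 0, 8, 10]
  [17, 15, 10, 11, 9, 18, 15]
  [11, 9, 4, 11, 2, 12, 11]
  [17, 15, 10, 17, 15, 18, 15]
  [10, 8, 3, -2, -4, 11, 8]
  [9, 8, 1, 7, -3, 10, 12]
Answer: row 6 of M^⊗3 = [9, 8, 1, 7, -3, 10, 12]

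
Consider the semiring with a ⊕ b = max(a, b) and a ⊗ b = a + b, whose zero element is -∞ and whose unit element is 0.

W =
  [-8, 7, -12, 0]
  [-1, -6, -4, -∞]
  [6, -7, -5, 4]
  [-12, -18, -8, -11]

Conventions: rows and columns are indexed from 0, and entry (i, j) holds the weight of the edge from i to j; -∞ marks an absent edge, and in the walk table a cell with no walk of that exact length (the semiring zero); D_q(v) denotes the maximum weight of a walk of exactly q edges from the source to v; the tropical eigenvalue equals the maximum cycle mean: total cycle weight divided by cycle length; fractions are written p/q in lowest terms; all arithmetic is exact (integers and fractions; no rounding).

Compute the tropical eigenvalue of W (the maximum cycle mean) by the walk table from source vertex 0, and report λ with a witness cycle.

q=0: [0, -∞, -∞, -∞]
q=1: [-8, 7, -12, 0]
q=2: [6, 1, 3, -8]
q=3: [9, 13, -2, 7]
q=4: [12, 16, 9, 9]
Optimal cycle mean attained by: cycle 0->1->0, total 7 + (-1), length 2.
Answer: λ = 3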